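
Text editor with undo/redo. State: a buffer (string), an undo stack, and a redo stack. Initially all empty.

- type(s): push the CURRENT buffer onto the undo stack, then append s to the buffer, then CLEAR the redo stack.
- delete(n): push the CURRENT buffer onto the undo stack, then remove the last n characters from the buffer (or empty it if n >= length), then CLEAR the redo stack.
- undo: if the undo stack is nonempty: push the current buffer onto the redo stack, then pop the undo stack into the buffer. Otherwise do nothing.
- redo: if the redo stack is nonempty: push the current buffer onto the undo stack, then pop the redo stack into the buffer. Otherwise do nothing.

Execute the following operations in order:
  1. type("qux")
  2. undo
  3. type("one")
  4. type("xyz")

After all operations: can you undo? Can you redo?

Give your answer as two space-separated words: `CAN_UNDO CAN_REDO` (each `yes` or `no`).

After op 1 (type): buf='qux' undo_depth=1 redo_depth=0
After op 2 (undo): buf='(empty)' undo_depth=0 redo_depth=1
After op 3 (type): buf='one' undo_depth=1 redo_depth=0
After op 4 (type): buf='onexyz' undo_depth=2 redo_depth=0

Answer: yes no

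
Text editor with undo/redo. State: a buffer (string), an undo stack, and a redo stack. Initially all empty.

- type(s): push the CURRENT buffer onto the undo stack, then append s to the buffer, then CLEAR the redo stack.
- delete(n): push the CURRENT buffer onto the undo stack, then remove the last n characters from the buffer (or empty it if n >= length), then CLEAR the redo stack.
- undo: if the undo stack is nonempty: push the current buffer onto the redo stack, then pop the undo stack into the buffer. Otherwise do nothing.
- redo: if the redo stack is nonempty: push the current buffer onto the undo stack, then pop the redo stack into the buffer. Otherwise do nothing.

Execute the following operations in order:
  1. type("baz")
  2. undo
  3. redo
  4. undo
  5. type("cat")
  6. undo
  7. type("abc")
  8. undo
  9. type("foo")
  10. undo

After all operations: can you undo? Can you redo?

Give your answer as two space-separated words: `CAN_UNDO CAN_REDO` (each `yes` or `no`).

Answer: no yes

Derivation:
After op 1 (type): buf='baz' undo_depth=1 redo_depth=0
After op 2 (undo): buf='(empty)' undo_depth=0 redo_depth=1
After op 3 (redo): buf='baz' undo_depth=1 redo_depth=0
After op 4 (undo): buf='(empty)' undo_depth=0 redo_depth=1
After op 5 (type): buf='cat' undo_depth=1 redo_depth=0
After op 6 (undo): buf='(empty)' undo_depth=0 redo_depth=1
After op 7 (type): buf='abc' undo_depth=1 redo_depth=0
After op 8 (undo): buf='(empty)' undo_depth=0 redo_depth=1
After op 9 (type): buf='foo' undo_depth=1 redo_depth=0
After op 10 (undo): buf='(empty)' undo_depth=0 redo_depth=1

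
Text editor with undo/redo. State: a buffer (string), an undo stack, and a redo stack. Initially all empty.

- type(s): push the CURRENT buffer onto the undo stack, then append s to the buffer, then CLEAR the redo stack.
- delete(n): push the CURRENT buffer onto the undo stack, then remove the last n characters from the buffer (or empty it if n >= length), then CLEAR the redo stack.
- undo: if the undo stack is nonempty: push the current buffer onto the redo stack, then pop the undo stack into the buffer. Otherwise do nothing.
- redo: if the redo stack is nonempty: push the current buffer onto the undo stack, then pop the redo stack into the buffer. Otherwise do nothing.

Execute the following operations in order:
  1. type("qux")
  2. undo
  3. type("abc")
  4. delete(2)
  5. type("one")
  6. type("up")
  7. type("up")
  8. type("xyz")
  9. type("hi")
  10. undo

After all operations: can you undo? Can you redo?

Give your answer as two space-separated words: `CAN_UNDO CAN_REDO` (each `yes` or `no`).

After op 1 (type): buf='qux' undo_depth=1 redo_depth=0
After op 2 (undo): buf='(empty)' undo_depth=0 redo_depth=1
After op 3 (type): buf='abc' undo_depth=1 redo_depth=0
After op 4 (delete): buf='a' undo_depth=2 redo_depth=0
After op 5 (type): buf='aone' undo_depth=3 redo_depth=0
After op 6 (type): buf='aoneup' undo_depth=4 redo_depth=0
After op 7 (type): buf='aoneupup' undo_depth=5 redo_depth=0
After op 8 (type): buf='aoneupupxyz' undo_depth=6 redo_depth=0
After op 9 (type): buf='aoneupupxyzhi' undo_depth=7 redo_depth=0
After op 10 (undo): buf='aoneupupxyz' undo_depth=6 redo_depth=1

Answer: yes yes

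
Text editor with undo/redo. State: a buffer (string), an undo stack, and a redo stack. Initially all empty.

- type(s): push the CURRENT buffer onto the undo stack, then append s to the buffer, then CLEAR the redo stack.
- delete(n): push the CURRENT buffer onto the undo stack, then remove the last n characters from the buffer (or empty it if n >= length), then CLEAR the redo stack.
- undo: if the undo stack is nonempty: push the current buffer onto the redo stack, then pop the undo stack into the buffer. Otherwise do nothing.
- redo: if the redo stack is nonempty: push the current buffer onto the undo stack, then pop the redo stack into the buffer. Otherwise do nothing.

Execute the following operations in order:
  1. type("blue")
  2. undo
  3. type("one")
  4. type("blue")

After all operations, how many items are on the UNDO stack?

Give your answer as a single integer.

After op 1 (type): buf='blue' undo_depth=1 redo_depth=0
After op 2 (undo): buf='(empty)' undo_depth=0 redo_depth=1
After op 3 (type): buf='one' undo_depth=1 redo_depth=0
After op 4 (type): buf='oneblue' undo_depth=2 redo_depth=0

Answer: 2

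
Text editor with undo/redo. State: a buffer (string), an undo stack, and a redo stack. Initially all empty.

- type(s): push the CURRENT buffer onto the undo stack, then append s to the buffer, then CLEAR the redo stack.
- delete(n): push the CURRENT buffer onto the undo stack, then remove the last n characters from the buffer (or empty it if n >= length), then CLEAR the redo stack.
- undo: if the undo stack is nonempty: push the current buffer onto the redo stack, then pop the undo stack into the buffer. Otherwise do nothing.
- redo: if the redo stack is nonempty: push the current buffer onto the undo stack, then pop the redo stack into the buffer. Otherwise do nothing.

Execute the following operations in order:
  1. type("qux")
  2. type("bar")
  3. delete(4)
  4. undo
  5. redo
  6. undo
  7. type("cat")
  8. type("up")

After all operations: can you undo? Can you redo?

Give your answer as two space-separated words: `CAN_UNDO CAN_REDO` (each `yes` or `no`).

After op 1 (type): buf='qux' undo_depth=1 redo_depth=0
After op 2 (type): buf='quxbar' undo_depth=2 redo_depth=0
After op 3 (delete): buf='qu' undo_depth=3 redo_depth=0
After op 4 (undo): buf='quxbar' undo_depth=2 redo_depth=1
After op 5 (redo): buf='qu' undo_depth=3 redo_depth=0
After op 6 (undo): buf='quxbar' undo_depth=2 redo_depth=1
After op 7 (type): buf='quxbarcat' undo_depth=3 redo_depth=0
After op 8 (type): buf='quxbarcatup' undo_depth=4 redo_depth=0

Answer: yes no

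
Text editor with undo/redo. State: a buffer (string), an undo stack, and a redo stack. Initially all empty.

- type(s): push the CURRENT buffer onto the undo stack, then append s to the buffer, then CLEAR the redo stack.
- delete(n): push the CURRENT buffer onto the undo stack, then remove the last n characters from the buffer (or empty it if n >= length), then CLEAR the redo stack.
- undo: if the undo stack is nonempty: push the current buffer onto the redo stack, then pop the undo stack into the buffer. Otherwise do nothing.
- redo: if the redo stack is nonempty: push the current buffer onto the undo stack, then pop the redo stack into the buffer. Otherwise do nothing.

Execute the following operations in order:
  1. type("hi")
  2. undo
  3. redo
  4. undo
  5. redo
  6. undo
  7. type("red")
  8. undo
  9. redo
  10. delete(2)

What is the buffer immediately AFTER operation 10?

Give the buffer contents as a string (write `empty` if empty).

Answer: r

Derivation:
After op 1 (type): buf='hi' undo_depth=1 redo_depth=0
After op 2 (undo): buf='(empty)' undo_depth=0 redo_depth=1
After op 3 (redo): buf='hi' undo_depth=1 redo_depth=0
After op 4 (undo): buf='(empty)' undo_depth=0 redo_depth=1
After op 5 (redo): buf='hi' undo_depth=1 redo_depth=0
After op 6 (undo): buf='(empty)' undo_depth=0 redo_depth=1
After op 7 (type): buf='red' undo_depth=1 redo_depth=0
After op 8 (undo): buf='(empty)' undo_depth=0 redo_depth=1
After op 9 (redo): buf='red' undo_depth=1 redo_depth=0
After op 10 (delete): buf='r' undo_depth=2 redo_depth=0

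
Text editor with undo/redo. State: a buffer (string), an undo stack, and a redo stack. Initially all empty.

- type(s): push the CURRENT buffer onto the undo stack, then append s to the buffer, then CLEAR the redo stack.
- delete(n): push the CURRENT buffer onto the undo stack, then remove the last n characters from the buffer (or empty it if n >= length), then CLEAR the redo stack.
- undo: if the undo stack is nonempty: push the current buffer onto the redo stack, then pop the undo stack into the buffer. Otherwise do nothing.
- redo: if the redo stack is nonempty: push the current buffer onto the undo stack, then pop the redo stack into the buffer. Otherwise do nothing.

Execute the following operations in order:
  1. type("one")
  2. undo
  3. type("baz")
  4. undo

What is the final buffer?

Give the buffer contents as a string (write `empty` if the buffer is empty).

After op 1 (type): buf='one' undo_depth=1 redo_depth=0
After op 2 (undo): buf='(empty)' undo_depth=0 redo_depth=1
After op 3 (type): buf='baz' undo_depth=1 redo_depth=0
After op 4 (undo): buf='(empty)' undo_depth=0 redo_depth=1

Answer: empty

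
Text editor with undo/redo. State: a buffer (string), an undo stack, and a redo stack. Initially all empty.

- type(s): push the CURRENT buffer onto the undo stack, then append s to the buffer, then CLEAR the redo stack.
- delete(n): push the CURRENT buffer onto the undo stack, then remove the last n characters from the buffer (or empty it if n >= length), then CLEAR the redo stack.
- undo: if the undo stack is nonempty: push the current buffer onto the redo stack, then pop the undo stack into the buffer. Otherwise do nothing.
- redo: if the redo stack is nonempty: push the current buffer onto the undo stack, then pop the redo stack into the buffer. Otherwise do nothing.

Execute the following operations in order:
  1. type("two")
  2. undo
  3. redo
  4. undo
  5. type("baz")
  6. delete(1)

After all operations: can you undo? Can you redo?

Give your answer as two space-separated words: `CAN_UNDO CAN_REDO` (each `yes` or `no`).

Answer: yes no

Derivation:
After op 1 (type): buf='two' undo_depth=1 redo_depth=0
After op 2 (undo): buf='(empty)' undo_depth=0 redo_depth=1
After op 3 (redo): buf='two' undo_depth=1 redo_depth=0
After op 4 (undo): buf='(empty)' undo_depth=0 redo_depth=1
After op 5 (type): buf='baz' undo_depth=1 redo_depth=0
After op 6 (delete): buf='ba' undo_depth=2 redo_depth=0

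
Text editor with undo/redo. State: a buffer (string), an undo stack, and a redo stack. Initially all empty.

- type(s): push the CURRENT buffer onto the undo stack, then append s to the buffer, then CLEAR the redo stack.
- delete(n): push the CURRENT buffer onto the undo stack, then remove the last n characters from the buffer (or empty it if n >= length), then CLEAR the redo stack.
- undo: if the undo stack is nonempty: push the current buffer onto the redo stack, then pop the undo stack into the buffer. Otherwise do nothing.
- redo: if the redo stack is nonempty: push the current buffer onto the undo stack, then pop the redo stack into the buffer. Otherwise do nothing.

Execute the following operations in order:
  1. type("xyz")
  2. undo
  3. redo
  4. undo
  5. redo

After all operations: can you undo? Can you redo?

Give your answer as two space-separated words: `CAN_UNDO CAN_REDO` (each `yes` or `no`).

Answer: yes no

Derivation:
After op 1 (type): buf='xyz' undo_depth=1 redo_depth=0
After op 2 (undo): buf='(empty)' undo_depth=0 redo_depth=1
After op 3 (redo): buf='xyz' undo_depth=1 redo_depth=0
After op 4 (undo): buf='(empty)' undo_depth=0 redo_depth=1
After op 5 (redo): buf='xyz' undo_depth=1 redo_depth=0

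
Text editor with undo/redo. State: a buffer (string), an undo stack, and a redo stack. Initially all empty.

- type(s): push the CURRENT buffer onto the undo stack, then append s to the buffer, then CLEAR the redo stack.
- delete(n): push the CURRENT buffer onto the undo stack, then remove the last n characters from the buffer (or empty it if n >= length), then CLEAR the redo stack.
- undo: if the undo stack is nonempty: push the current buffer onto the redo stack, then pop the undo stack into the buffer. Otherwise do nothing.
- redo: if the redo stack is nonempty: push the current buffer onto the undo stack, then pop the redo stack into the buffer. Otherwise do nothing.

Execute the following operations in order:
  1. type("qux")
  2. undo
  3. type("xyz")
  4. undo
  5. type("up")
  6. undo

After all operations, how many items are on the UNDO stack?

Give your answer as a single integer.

Answer: 0

Derivation:
After op 1 (type): buf='qux' undo_depth=1 redo_depth=0
After op 2 (undo): buf='(empty)' undo_depth=0 redo_depth=1
After op 3 (type): buf='xyz' undo_depth=1 redo_depth=0
After op 4 (undo): buf='(empty)' undo_depth=0 redo_depth=1
After op 5 (type): buf='up' undo_depth=1 redo_depth=0
After op 6 (undo): buf='(empty)' undo_depth=0 redo_depth=1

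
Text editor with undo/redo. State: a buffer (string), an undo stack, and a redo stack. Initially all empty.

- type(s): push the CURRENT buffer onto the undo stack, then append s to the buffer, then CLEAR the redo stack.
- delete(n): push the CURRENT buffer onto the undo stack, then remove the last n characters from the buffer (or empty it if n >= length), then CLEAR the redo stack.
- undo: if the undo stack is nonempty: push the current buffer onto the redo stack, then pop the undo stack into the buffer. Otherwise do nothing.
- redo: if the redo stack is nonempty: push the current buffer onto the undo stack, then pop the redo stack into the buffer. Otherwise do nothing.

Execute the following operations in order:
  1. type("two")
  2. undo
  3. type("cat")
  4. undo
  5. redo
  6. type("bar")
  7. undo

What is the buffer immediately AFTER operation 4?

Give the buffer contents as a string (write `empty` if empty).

After op 1 (type): buf='two' undo_depth=1 redo_depth=0
After op 2 (undo): buf='(empty)' undo_depth=0 redo_depth=1
After op 3 (type): buf='cat' undo_depth=1 redo_depth=0
After op 4 (undo): buf='(empty)' undo_depth=0 redo_depth=1

Answer: empty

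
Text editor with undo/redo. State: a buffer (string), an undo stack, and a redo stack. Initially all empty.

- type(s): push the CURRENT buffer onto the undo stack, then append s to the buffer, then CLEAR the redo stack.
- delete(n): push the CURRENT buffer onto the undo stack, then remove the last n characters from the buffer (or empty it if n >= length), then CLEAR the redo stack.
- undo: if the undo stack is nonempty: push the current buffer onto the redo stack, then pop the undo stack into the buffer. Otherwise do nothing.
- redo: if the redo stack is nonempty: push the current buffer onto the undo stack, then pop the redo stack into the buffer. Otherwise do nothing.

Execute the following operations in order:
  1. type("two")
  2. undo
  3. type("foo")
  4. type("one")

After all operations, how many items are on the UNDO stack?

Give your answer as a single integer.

Answer: 2

Derivation:
After op 1 (type): buf='two' undo_depth=1 redo_depth=0
After op 2 (undo): buf='(empty)' undo_depth=0 redo_depth=1
After op 3 (type): buf='foo' undo_depth=1 redo_depth=0
After op 4 (type): buf='fooone' undo_depth=2 redo_depth=0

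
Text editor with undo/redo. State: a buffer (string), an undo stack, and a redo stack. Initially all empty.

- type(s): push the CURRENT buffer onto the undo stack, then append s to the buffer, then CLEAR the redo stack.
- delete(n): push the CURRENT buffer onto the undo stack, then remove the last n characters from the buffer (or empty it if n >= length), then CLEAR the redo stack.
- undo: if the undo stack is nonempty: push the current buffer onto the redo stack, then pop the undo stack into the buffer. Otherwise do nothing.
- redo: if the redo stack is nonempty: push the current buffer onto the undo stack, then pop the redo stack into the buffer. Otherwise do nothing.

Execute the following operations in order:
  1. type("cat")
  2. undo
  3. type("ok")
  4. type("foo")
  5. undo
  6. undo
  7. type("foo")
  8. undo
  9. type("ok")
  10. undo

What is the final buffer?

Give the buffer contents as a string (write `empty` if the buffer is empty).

Answer: empty

Derivation:
After op 1 (type): buf='cat' undo_depth=1 redo_depth=0
After op 2 (undo): buf='(empty)' undo_depth=0 redo_depth=1
After op 3 (type): buf='ok' undo_depth=1 redo_depth=0
After op 4 (type): buf='okfoo' undo_depth=2 redo_depth=0
After op 5 (undo): buf='ok' undo_depth=1 redo_depth=1
After op 6 (undo): buf='(empty)' undo_depth=0 redo_depth=2
After op 7 (type): buf='foo' undo_depth=1 redo_depth=0
After op 8 (undo): buf='(empty)' undo_depth=0 redo_depth=1
After op 9 (type): buf='ok' undo_depth=1 redo_depth=0
After op 10 (undo): buf='(empty)' undo_depth=0 redo_depth=1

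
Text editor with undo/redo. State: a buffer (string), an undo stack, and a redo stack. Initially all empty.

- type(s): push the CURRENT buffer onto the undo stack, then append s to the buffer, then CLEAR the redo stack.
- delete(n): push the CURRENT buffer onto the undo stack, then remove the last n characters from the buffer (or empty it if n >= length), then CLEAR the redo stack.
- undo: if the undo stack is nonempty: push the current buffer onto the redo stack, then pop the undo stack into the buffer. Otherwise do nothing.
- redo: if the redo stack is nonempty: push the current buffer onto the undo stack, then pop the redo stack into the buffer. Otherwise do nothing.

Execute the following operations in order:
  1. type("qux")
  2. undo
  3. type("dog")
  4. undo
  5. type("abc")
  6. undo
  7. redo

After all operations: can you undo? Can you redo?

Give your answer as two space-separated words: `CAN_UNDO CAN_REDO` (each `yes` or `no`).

After op 1 (type): buf='qux' undo_depth=1 redo_depth=0
After op 2 (undo): buf='(empty)' undo_depth=0 redo_depth=1
After op 3 (type): buf='dog' undo_depth=1 redo_depth=0
After op 4 (undo): buf='(empty)' undo_depth=0 redo_depth=1
After op 5 (type): buf='abc' undo_depth=1 redo_depth=0
After op 6 (undo): buf='(empty)' undo_depth=0 redo_depth=1
After op 7 (redo): buf='abc' undo_depth=1 redo_depth=0

Answer: yes no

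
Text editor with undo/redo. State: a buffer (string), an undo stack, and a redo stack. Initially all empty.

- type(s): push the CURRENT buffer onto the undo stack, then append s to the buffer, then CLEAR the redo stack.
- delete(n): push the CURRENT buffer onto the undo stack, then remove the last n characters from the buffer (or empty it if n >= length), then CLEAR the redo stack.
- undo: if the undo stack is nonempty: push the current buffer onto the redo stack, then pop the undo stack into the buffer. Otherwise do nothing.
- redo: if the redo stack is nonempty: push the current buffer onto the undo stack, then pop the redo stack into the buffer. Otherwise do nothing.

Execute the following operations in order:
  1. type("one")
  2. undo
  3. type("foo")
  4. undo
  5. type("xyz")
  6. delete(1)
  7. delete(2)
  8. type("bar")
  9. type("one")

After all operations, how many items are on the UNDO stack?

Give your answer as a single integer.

Answer: 5

Derivation:
After op 1 (type): buf='one' undo_depth=1 redo_depth=0
After op 2 (undo): buf='(empty)' undo_depth=0 redo_depth=1
After op 3 (type): buf='foo' undo_depth=1 redo_depth=0
After op 4 (undo): buf='(empty)' undo_depth=0 redo_depth=1
After op 5 (type): buf='xyz' undo_depth=1 redo_depth=0
After op 6 (delete): buf='xy' undo_depth=2 redo_depth=0
After op 7 (delete): buf='(empty)' undo_depth=3 redo_depth=0
After op 8 (type): buf='bar' undo_depth=4 redo_depth=0
After op 9 (type): buf='barone' undo_depth=5 redo_depth=0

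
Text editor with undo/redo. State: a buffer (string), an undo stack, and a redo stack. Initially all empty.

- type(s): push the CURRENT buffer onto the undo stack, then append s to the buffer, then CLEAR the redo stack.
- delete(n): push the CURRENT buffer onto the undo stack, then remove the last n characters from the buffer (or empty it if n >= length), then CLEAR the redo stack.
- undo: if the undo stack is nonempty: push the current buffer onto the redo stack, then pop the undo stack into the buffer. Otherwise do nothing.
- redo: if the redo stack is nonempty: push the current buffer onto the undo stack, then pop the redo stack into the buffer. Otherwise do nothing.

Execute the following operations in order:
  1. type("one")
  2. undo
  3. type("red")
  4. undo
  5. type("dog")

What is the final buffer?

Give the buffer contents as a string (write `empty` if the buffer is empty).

Answer: dog

Derivation:
After op 1 (type): buf='one' undo_depth=1 redo_depth=0
After op 2 (undo): buf='(empty)' undo_depth=0 redo_depth=1
After op 3 (type): buf='red' undo_depth=1 redo_depth=0
After op 4 (undo): buf='(empty)' undo_depth=0 redo_depth=1
After op 5 (type): buf='dog' undo_depth=1 redo_depth=0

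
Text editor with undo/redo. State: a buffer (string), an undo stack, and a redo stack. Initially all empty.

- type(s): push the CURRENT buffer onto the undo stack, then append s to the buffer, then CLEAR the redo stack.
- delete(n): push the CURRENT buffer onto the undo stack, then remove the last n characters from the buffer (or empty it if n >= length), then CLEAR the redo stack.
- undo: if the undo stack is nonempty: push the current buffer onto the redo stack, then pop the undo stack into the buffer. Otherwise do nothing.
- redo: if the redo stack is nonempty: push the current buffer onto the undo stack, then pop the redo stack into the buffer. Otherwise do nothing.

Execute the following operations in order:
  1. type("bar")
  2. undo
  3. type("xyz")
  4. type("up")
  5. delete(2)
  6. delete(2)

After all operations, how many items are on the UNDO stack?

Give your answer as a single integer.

Answer: 4

Derivation:
After op 1 (type): buf='bar' undo_depth=1 redo_depth=0
After op 2 (undo): buf='(empty)' undo_depth=0 redo_depth=1
After op 3 (type): buf='xyz' undo_depth=1 redo_depth=0
After op 4 (type): buf='xyzup' undo_depth=2 redo_depth=0
After op 5 (delete): buf='xyz' undo_depth=3 redo_depth=0
After op 6 (delete): buf='x' undo_depth=4 redo_depth=0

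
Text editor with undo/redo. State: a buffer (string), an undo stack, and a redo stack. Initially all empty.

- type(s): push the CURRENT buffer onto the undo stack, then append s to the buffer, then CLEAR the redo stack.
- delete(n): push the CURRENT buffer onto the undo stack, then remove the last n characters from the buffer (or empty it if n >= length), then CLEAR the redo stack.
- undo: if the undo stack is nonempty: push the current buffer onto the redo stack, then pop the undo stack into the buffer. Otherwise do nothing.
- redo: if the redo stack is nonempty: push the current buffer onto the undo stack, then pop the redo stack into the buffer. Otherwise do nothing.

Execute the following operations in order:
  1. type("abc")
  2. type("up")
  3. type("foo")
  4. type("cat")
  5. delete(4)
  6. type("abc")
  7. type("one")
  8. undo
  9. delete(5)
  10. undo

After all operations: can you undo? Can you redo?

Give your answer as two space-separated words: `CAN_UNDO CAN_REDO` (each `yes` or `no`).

Answer: yes yes

Derivation:
After op 1 (type): buf='abc' undo_depth=1 redo_depth=0
After op 2 (type): buf='abcup' undo_depth=2 redo_depth=0
After op 3 (type): buf='abcupfoo' undo_depth=3 redo_depth=0
After op 4 (type): buf='abcupfoocat' undo_depth=4 redo_depth=0
After op 5 (delete): buf='abcupfo' undo_depth=5 redo_depth=0
After op 6 (type): buf='abcupfoabc' undo_depth=6 redo_depth=0
After op 7 (type): buf='abcupfoabcone' undo_depth=7 redo_depth=0
After op 8 (undo): buf='abcupfoabc' undo_depth=6 redo_depth=1
After op 9 (delete): buf='abcup' undo_depth=7 redo_depth=0
After op 10 (undo): buf='abcupfoabc' undo_depth=6 redo_depth=1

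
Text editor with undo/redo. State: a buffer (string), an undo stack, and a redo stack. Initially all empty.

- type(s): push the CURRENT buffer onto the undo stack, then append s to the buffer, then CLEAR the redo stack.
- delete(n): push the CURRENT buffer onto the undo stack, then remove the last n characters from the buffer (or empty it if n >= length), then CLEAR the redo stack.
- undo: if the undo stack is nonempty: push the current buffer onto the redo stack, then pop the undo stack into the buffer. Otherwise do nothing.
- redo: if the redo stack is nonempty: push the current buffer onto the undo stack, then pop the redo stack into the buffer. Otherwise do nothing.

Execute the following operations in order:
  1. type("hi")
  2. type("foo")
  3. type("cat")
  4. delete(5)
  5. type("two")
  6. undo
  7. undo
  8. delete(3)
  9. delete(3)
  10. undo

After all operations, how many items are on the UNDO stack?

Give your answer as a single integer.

After op 1 (type): buf='hi' undo_depth=1 redo_depth=0
After op 2 (type): buf='hifoo' undo_depth=2 redo_depth=0
After op 3 (type): buf='hifoocat' undo_depth=3 redo_depth=0
After op 4 (delete): buf='hif' undo_depth=4 redo_depth=0
After op 5 (type): buf='hiftwo' undo_depth=5 redo_depth=0
After op 6 (undo): buf='hif' undo_depth=4 redo_depth=1
After op 7 (undo): buf='hifoocat' undo_depth=3 redo_depth=2
After op 8 (delete): buf='hifoo' undo_depth=4 redo_depth=0
After op 9 (delete): buf='hi' undo_depth=5 redo_depth=0
After op 10 (undo): buf='hifoo' undo_depth=4 redo_depth=1

Answer: 4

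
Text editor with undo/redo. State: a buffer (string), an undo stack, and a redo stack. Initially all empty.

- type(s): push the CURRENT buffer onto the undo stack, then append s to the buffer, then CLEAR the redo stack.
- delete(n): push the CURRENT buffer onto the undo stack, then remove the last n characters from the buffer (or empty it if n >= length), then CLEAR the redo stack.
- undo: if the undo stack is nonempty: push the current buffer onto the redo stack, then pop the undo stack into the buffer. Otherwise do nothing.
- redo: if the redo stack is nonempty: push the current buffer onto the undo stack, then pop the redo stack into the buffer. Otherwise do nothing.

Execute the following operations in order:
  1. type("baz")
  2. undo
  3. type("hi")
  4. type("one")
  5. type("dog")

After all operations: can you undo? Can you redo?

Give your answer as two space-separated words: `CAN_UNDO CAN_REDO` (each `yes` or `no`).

After op 1 (type): buf='baz' undo_depth=1 redo_depth=0
After op 2 (undo): buf='(empty)' undo_depth=0 redo_depth=1
After op 3 (type): buf='hi' undo_depth=1 redo_depth=0
After op 4 (type): buf='hione' undo_depth=2 redo_depth=0
After op 5 (type): buf='hionedog' undo_depth=3 redo_depth=0

Answer: yes no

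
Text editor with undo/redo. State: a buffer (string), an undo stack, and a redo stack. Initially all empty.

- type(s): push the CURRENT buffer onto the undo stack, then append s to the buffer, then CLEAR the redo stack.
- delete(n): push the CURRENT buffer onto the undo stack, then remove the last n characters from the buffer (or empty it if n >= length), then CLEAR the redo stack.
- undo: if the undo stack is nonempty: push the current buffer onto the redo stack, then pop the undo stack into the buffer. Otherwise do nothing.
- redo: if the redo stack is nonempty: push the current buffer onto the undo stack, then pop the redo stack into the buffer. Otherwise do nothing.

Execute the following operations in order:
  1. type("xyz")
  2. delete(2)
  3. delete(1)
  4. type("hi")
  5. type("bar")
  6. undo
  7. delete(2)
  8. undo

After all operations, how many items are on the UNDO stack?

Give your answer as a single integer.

Answer: 4

Derivation:
After op 1 (type): buf='xyz' undo_depth=1 redo_depth=0
After op 2 (delete): buf='x' undo_depth=2 redo_depth=0
After op 3 (delete): buf='(empty)' undo_depth=3 redo_depth=0
After op 4 (type): buf='hi' undo_depth=4 redo_depth=0
After op 5 (type): buf='hibar' undo_depth=5 redo_depth=0
After op 6 (undo): buf='hi' undo_depth=4 redo_depth=1
After op 7 (delete): buf='(empty)' undo_depth=5 redo_depth=0
After op 8 (undo): buf='hi' undo_depth=4 redo_depth=1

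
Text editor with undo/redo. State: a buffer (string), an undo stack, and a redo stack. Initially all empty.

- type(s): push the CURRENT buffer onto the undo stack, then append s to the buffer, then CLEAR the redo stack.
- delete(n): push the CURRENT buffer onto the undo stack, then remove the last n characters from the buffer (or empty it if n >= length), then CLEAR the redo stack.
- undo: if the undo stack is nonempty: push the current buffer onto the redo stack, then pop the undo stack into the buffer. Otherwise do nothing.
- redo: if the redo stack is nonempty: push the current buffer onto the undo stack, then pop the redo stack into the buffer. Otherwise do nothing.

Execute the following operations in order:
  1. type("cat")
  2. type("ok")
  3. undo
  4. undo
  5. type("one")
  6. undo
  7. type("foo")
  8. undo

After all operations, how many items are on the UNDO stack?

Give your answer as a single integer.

After op 1 (type): buf='cat' undo_depth=1 redo_depth=0
After op 2 (type): buf='catok' undo_depth=2 redo_depth=0
After op 3 (undo): buf='cat' undo_depth=1 redo_depth=1
After op 4 (undo): buf='(empty)' undo_depth=0 redo_depth=2
After op 5 (type): buf='one' undo_depth=1 redo_depth=0
After op 6 (undo): buf='(empty)' undo_depth=0 redo_depth=1
After op 7 (type): buf='foo' undo_depth=1 redo_depth=0
After op 8 (undo): buf='(empty)' undo_depth=0 redo_depth=1

Answer: 0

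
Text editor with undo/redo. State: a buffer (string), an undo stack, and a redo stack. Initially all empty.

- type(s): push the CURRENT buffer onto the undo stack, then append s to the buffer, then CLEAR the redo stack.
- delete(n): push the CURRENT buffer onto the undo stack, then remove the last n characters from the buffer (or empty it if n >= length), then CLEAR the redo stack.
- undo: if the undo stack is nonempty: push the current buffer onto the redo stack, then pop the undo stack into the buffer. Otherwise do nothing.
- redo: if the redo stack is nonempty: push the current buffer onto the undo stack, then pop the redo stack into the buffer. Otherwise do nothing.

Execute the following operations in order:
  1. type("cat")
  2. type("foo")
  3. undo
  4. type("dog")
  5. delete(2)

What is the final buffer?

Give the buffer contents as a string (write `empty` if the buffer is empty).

After op 1 (type): buf='cat' undo_depth=1 redo_depth=0
After op 2 (type): buf='catfoo' undo_depth=2 redo_depth=0
After op 3 (undo): buf='cat' undo_depth=1 redo_depth=1
After op 4 (type): buf='catdog' undo_depth=2 redo_depth=0
After op 5 (delete): buf='catd' undo_depth=3 redo_depth=0

Answer: catd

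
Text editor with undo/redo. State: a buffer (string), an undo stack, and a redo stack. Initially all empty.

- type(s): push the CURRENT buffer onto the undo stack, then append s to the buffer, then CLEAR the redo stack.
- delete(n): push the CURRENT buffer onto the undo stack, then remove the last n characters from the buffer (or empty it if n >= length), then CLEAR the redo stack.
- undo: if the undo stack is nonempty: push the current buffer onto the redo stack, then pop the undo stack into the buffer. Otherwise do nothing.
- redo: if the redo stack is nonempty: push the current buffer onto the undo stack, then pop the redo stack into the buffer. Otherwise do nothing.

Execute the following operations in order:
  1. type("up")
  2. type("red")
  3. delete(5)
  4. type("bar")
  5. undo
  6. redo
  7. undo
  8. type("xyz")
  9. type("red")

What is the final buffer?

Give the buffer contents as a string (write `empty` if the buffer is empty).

After op 1 (type): buf='up' undo_depth=1 redo_depth=0
After op 2 (type): buf='upred' undo_depth=2 redo_depth=0
After op 3 (delete): buf='(empty)' undo_depth=3 redo_depth=0
After op 4 (type): buf='bar' undo_depth=4 redo_depth=0
After op 5 (undo): buf='(empty)' undo_depth=3 redo_depth=1
After op 6 (redo): buf='bar' undo_depth=4 redo_depth=0
After op 7 (undo): buf='(empty)' undo_depth=3 redo_depth=1
After op 8 (type): buf='xyz' undo_depth=4 redo_depth=0
After op 9 (type): buf='xyzred' undo_depth=5 redo_depth=0

Answer: xyzred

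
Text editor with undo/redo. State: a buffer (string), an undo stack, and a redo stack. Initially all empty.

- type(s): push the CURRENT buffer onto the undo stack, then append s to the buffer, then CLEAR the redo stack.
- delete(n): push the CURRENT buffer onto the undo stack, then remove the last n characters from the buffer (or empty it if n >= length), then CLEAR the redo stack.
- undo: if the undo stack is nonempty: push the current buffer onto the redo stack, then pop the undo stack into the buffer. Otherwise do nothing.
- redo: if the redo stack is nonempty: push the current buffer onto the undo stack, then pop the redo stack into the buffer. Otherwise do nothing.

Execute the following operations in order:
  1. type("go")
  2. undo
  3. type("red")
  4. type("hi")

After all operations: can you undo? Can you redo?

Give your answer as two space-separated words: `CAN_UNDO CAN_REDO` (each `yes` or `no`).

After op 1 (type): buf='go' undo_depth=1 redo_depth=0
After op 2 (undo): buf='(empty)' undo_depth=0 redo_depth=1
After op 3 (type): buf='red' undo_depth=1 redo_depth=0
After op 4 (type): buf='redhi' undo_depth=2 redo_depth=0

Answer: yes no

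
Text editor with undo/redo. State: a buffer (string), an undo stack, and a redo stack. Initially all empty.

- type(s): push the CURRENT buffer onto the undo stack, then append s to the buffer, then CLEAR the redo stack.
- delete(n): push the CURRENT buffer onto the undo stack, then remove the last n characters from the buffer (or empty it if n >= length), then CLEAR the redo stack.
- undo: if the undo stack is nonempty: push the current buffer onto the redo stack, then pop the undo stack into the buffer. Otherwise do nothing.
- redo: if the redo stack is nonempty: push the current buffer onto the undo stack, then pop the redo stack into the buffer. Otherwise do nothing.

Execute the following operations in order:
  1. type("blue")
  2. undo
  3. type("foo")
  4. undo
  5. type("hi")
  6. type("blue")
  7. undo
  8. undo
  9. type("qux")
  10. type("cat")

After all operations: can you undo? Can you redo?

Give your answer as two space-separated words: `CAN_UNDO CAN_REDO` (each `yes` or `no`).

Answer: yes no

Derivation:
After op 1 (type): buf='blue' undo_depth=1 redo_depth=0
After op 2 (undo): buf='(empty)' undo_depth=0 redo_depth=1
After op 3 (type): buf='foo' undo_depth=1 redo_depth=0
After op 4 (undo): buf='(empty)' undo_depth=0 redo_depth=1
After op 5 (type): buf='hi' undo_depth=1 redo_depth=0
After op 6 (type): buf='hiblue' undo_depth=2 redo_depth=0
After op 7 (undo): buf='hi' undo_depth=1 redo_depth=1
After op 8 (undo): buf='(empty)' undo_depth=0 redo_depth=2
After op 9 (type): buf='qux' undo_depth=1 redo_depth=0
After op 10 (type): buf='quxcat' undo_depth=2 redo_depth=0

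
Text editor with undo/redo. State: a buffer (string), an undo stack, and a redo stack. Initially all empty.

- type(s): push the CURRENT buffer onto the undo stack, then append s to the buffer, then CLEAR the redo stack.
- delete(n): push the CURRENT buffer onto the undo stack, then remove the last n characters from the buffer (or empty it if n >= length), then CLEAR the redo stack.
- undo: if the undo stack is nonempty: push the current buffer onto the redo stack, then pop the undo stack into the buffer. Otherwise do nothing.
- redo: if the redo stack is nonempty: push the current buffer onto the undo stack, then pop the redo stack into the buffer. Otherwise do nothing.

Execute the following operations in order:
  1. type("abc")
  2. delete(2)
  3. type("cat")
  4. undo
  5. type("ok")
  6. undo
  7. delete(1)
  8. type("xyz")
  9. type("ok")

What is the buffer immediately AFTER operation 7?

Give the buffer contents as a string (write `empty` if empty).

After op 1 (type): buf='abc' undo_depth=1 redo_depth=0
After op 2 (delete): buf='a' undo_depth=2 redo_depth=0
After op 3 (type): buf='acat' undo_depth=3 redo_depth=0
After op 4 (undo): buf='a' undo_depth=2 redo_depth=1
After op 5 (type): buf='aok' undo_depth=3 redo_depth=0
After op 6 (undo): buf='a' undo_depth=2 redo_depth=1
After op 7 (delete): buf='(empty)' undo_depth=3 redo_depth=0

Answer: empty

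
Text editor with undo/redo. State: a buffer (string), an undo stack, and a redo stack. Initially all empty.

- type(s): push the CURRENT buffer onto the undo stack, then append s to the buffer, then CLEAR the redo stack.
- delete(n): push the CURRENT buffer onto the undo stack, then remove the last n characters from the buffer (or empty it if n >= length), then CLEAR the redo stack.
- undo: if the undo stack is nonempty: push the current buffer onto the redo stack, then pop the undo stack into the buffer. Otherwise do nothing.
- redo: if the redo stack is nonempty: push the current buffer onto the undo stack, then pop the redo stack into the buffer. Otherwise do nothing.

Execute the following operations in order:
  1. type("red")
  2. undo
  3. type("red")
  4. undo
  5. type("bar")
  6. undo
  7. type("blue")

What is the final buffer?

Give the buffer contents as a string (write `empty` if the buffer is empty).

Answer: blue

Derivation:
After op 1 (type): buf='red' undo_depth=1 redo_depth=0
After op 2 (undo): buf='(empty)' undo_depth=0 redo_depth=1
After op 3 (type): buf='red' undo_depth=1 redo_depth=0
After op 4 (undo): buf='(empty)' undo_depth=0 redo_depth=1
After op 5 (type): buf='bar' undo_depth=1 redo_depth=0
After op 6 (undo): buf='(empty)' undo_depth=0 redo_depth=1
After op 7 (type): buf='blue' undo_depth=1 redo_depth=0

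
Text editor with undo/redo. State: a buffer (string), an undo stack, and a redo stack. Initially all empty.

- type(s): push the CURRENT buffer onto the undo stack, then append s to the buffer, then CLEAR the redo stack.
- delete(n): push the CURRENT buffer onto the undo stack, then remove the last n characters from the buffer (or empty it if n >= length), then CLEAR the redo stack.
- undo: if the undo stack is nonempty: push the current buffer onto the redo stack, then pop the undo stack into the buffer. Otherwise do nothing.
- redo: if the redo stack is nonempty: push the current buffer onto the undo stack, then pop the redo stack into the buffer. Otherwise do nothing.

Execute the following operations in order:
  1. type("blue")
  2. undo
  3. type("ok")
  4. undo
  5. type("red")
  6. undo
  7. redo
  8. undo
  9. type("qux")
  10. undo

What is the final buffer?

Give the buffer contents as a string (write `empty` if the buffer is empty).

Answer: empty

Derivation:
After op 1 (type): buf='blue' undo_depth=1 redo_depth=0
After op 2 (undo): buf='(empty)' undo_depth=0 redo_depth=1
After op 3 (type): buf='ok' undo_depth=1 redo_depth=0
After op 4 (undo): buf='(empty)' undo_depth=0 redo_depth=1
After op 5 (type): buf='red' undo_depth=1 redo_depth=0
After op 6 (undo): buf='(empty)' undo_depth=0 redo_depth=1
After op 7 (redo): buf='red' undo_depth=1 redo_depth=0
After op 8 (undo): buf='(empty)' undo_depth=0 redo_depth=1
After op 9 (type): buf='qux' undo_depth=1 redo_depth=0
After op 10 (undo): buf='(empty)' undo_depth=0 redo_depth=1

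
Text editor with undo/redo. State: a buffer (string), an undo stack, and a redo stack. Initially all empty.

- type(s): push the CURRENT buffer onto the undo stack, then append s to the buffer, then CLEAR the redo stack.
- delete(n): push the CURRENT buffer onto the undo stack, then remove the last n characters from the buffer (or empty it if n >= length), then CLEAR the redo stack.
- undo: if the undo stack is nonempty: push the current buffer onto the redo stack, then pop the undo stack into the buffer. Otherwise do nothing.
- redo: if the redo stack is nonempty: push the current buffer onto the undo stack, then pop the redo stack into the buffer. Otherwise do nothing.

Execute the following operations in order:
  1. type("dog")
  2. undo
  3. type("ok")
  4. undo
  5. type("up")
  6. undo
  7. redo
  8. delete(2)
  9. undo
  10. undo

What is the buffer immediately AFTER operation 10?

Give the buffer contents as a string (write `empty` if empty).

After op 1 (type): buf='dog' undo_depth=1 redo_depth=0
After op 2 (undo): buf='(empty)' undo_depth=0 redo_depth=1
After op 3 (type): buf='ok' undo_depth=1 redo_depth=0
After op 4 (undo): buf='(empty)' undo_depth=0 redo_depth=1
After op 5 (type): buf='up' undo_depth=1 redo_depth=0
After op 6 (undo): buf='(empty)' undo_depth=0 redo_depth=1
After op 7 (redo): buf='up' undo_depth=1 redo_depth=0
After op 8 (delete): buf='(empty)' undo_depth=2 redo_depth=0
After op 9 (undo): buf='up' undo_depth=1 redo_depth=1
After op 10 (undo): buf='(empty)' undo_depth=0 redo_depth=2

Answer: empty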